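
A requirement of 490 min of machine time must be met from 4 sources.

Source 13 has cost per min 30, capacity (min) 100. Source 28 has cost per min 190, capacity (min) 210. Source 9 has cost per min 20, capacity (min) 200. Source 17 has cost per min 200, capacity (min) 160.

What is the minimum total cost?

43100

Cheapest first:
Source 9 (20): use full 200 → 290 min to go.
Take 100 from Source 13 at 30 → need 190 more.
Source 28 at 190: take 190 of its 210 → requirement met.
Source 17: unused.
Cost = 200×20 + 100×30 + 190×190 = 43100.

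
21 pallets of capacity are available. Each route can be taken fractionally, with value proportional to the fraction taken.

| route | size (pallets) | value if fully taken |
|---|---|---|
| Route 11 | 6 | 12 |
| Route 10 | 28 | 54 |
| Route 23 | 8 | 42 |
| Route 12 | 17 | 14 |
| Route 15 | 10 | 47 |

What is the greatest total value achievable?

95

Best value per unit of size first: Route 23 42/8≈5.25, Route 15 47/10≈4.7, Route 11 12/6≈2, Route 10 54/28≈1.93, Route 12 14/17≈0.824.
Take all of Route 23 (8 pallets, value 42) ; 13 pallets left.
Take all of Route 15 (10 pallets, value 47) ; 3 pallets left.
3 pallets left: a 3/6 share of Route 11 gives 12×3/6 = 6.
Total value = 95.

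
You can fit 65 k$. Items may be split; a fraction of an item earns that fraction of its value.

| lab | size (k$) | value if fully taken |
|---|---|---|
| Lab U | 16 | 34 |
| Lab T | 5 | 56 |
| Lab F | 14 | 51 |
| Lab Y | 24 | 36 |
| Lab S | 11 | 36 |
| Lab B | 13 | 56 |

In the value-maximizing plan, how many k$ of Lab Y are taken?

Best value per unit of size first: Lab T 56/5≈11.2, Lab B 56/13≈4.31, Lab F 51/14≈3.64, Lab S 36/11≈3.27, Lab U 34/16≈2.12, Lab Y 36/24≈1.5.
Lab T: take in full, 5 k$ for value 56 → 60 left.
Take all of Lab B (13 k$, value 56) → 47 k$ left.
Lab F: take in full, 14 k$ for value 51 → 33 left.
All 11 k$ of Lab S fit (value 36) → 22 remain.
Lab U: take in full, 16 k$ for value 34 → 6 left.
Fill the last 6 k$ with part of Lab Y: 6/24 of it earns 9.

6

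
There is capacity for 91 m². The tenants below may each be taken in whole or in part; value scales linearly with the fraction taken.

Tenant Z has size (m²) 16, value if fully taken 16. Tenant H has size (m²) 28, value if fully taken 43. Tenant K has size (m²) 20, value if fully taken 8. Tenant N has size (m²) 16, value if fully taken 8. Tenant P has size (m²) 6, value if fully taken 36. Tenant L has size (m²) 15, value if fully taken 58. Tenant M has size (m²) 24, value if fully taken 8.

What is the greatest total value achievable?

165

Best value per unit of size first: Tenant P 36/6≈6, Tenant L 58/15≈3.87, Tenant H 43/28≈1.54, Tenant Z 16/16≈1, Tenant N 8/16≈0.5, Tenant K 8/20≈0.4, Tenant M 8/24≈0.333.
Tenant P: take in full, 6 m² for value 36 — 85 left.
Take all of Tenant L (15 m², value 58) — 70 m² left.
Take all of Tenant H (28 m², value 43) — 42 m² left.
Take all of Tenant Z (16 m², value 16) — 26 m² left.
Tenant N: take in full, 16 m² for value 8 — 10 left.
Fill the last 10 m² with part of Tenant K: 10/20 of it earns 4.
Total value = 165.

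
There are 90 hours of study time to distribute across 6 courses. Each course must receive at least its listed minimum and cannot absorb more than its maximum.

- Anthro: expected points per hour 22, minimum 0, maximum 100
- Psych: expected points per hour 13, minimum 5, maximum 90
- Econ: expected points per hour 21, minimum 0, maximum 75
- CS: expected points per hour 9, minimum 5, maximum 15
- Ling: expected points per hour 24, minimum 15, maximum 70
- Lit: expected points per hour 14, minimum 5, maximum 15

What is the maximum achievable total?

1970

Meeting every minimum uses 0+5+0+5+15+5 = 30 hours, leaving 60.
Rank by expected points per hour: Ling 24 > Anthro 22 > Econ 21 > Lit 14 > Psych 13 > CS 9.
Ling takes 55 more to reach its cap of 70 ; 5 left.
Anthro has room for 100 more but only 5 remain, so it gets 5.
Total = 22×5 + 13×5 + 9×5 + 24×70 + 14×5 = 1970.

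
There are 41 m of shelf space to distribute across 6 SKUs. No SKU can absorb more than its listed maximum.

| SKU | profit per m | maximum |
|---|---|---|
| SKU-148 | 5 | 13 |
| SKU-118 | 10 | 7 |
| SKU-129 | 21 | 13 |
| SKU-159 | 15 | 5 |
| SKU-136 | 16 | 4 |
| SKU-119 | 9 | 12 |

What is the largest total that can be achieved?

590

Order the SKUs by profit per m: SKU-129 21 > SKU-136 16 > SKU-159 15 > SKU-118 10 > SKU-119 9 > SKU-148 5.
SKU-129 takes 13 to reach its cap of 13 ; 28 left.
SKU-136 takes 4 to reach its cap of 4 ; 24 left.
SKU-159: +5 to 5 (cap) ; 19 left.
SKU-118 takes 7 to reach its cap of 7 ; 12 left.
Give SKU-119 12 to hit its cap of 12 ; 0 left.
Total = 10×7 + 21×13 + 15×5 + 16×4 + 9×12 = 590.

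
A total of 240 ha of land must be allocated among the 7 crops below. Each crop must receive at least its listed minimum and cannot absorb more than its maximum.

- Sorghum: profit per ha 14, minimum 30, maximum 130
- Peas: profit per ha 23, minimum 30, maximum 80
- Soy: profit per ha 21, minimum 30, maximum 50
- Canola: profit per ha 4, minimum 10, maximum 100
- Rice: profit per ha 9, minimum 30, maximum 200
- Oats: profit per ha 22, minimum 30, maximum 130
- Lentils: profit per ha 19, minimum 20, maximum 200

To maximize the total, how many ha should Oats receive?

40

Meeting every minimum uses 30+30+30+10+30+30+20 = 180 ha, leaving 60.
Highest profit per ha first: Peas 23 > Oats 22 > Soy 21 > Lentils 19 > Sorghum 14 > Rice 9 > Canola 4.
Give Peas 50 more to hit its cap of 80 ; 10 left.
Oats has room for 100 more but only 10 remain, so it gets 40.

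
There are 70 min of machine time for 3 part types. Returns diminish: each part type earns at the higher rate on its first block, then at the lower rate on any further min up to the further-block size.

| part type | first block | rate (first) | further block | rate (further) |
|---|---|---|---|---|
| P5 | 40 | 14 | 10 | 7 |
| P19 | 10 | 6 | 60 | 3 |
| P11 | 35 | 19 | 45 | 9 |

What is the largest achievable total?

Treat each block as its own option and order by rate: P11/first 19 > P5/first 14 > P11/second 9 > P5/second 7 > P19/first 6 > P19/second 3.
P11 first at 19: fill all 35 ; 35 left.
P5 first at 14: only 35 left, fill 35.
Total = 19×35 + 14×35 = 1155.

1155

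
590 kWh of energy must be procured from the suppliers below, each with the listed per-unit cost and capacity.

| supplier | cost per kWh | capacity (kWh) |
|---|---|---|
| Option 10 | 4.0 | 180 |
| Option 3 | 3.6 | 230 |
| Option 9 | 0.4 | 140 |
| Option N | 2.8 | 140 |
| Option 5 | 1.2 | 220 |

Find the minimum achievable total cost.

1036

Use suppliers in increasing cost order.
Option 9 at 0.4: take all 140 kWh → 450 still needed.
Take 220 from Option 5 at 1.2 → need 230 more.
Option N (2.8): use full 140 → 90 kWh to go.
Take 90 from Option 3 at 3.6 to finish.
Option 10: unused.
Cost = 140×0.4 + 220×1.2 + 140×2.8 + 90×3.6 = 1036.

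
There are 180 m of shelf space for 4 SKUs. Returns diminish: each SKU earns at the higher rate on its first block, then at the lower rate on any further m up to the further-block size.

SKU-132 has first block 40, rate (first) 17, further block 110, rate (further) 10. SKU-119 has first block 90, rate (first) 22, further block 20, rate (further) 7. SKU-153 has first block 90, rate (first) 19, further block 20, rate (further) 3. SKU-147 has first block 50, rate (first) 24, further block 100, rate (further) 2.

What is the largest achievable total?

3940

Rank every tier by rate: SKU-147/tier1 24 > SKU-119/tier1 22 > SKU-153/tier1 19 > SKU-132/tier1 17 > SKU-132/tier2 10 > SKU-119/tier2 7 > SKU-153/tier2 3 > SKU-147/tier2 2.
SKU-147 tier1 at 24: fill all 50 — 130 left.
Fill SKU-119 tier1 block (90 at 22) — 40 left.
SKU-153/tier1: +40 of 90 at 19; pool empty.
Total = 24×50 + 22×90 + 19×40 = 3940.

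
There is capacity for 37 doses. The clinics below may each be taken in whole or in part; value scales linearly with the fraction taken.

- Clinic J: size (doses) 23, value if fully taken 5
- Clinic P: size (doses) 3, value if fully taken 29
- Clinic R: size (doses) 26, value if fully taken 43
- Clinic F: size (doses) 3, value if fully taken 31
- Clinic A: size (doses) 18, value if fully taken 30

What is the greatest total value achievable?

Best value per unit of size first: Clinic F 31/3≈10.3, Clinic P 29/3≈9.67, Clinic A 30/18≈1.67, Clinic R 43/26≈1.65, Clinic J 5/23≈0.217.
Clinic F: take in full, 3 doses for value 31 ; 34 left.
All 3 doses of Clinic P fit (value 29) ; 31 remain.
Take all of Clinic A (18 doses, value 30) ; 13 doses left.
13 doses left: a 13/26 share of Clinic R gives 43×13/26 = 21.5.
Total value = 111.5.

111.5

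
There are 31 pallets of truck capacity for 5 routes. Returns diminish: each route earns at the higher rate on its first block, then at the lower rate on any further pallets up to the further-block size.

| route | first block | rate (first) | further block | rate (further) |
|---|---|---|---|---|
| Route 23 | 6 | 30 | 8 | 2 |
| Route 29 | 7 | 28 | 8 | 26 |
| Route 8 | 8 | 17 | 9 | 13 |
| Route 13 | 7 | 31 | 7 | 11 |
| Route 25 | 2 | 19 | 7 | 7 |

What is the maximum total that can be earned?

856

Rank every tier by rate: Route 13/T1 31 > Route 23/T1 30 > Route 29/T1 28 > Route 29/T2 26 > Route 25/T1 19 > Route 8/T1 17 > Route 8/T2 13 > Route 13/T2 11 > Route 25/T2 7 > Route 23/T2 2.
Route 13 T1 at 31: fill all 7 → 24 left.
Fill Route 23 T1 block (6 at 30) → 18 left.
Fill Route 29 T1 block (7 at 28) → 11 left.
Fill Route 29 T2 block (8 at 26) → 3 left.
Route 25/T1 (19): +2 → 1 left.
Route 8/T1: +1 of 8 at 17; pool empty.
Total = 31×7 + 30×6 + 28×7 + 26×8 + 19×2 + 17×1 = 856.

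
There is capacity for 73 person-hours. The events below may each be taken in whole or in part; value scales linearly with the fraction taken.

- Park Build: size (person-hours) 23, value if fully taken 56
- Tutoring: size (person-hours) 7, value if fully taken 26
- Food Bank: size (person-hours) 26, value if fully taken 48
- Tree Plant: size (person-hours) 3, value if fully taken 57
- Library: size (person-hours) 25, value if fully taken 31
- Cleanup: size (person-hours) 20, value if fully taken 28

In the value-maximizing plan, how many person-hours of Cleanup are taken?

Rank by value-to-size ratio: Tree Plant 57/3≈19, Tutoring 26/7≈3.71, Park Build 56/23≈2.43, Food Bank 48/26≈1.85, Cleanup 28/20≈1.4, Library 31/25≈1.24.
Tree Plant: take in full, 3 person-hours for value 57 → 70 left.
All 7 person-hours of Tutoring fit (value 26) → 63 remain.
Park Build: take in full, 23 person-hours for value 56 → 40 left.
Take all of Food Bank (26 person-hours, value 48) → 14 person-hours left.
14 person-hours left: a 14/20 share of Cleanup gives 28×14/20 = 19.6.

14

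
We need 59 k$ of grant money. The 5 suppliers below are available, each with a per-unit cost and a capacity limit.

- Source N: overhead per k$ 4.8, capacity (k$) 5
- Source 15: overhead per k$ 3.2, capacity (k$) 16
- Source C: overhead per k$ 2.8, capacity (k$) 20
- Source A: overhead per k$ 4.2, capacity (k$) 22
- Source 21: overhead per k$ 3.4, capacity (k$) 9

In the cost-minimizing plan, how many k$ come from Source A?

14

Cheapest first:
Take 20 from Source C at 2.8 → need 39 more.
Source 15 (3.2): use full 16 → 23 k$ to go.
Take 9 from Source 21 at 3.4 → need 14 more.
Source A at 4.2: take 14 of its 22 → requirement met.
Source N: unused.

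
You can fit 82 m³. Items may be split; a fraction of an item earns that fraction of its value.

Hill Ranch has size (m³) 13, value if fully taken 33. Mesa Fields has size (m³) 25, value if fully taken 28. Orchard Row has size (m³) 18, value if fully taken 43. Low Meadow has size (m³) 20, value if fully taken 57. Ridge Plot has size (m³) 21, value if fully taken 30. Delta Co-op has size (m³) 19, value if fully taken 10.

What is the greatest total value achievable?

Best value per unit of size first: Low Meadow 57/20≈2.85, Hill Ranch 33/13≈2.54, Orchard Row 43/18≈2.39, Ridge Plot 30/21≈1.43, Mesa Fields 28/25≈1.12, Delta Co-op 10/19≈0.526.
All 20 m³ of Low Meadow fit (value 57) → 62 remain.
Take all of Hill Ranch (13 m³, value 33) → 49 m³ left.
All 18 m³ of Orchard Row fit (value 43) → 31 remain.
Ridge Plot: take in full, 21 m³ for value 30 → 10 left.
10 m³ left: a 10/25 share of Mesa Fields gives 28×10/25 = 11.2.
Total value = 174.2.

174.2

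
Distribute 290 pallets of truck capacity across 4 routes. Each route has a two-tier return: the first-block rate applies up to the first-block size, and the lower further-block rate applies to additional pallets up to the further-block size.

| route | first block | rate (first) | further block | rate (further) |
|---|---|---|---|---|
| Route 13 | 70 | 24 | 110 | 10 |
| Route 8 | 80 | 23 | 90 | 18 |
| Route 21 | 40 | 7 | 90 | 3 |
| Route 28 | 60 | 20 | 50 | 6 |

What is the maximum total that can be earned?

6160

Order all 8 blocks by rate: Route 13/first 24 > Route 8/first 23 > Route 28/first 20 > Route 8/second 18 > Route 13/second 10 > Route 21/first 7 > Route 28/second 6 > Route 21/second 3.
Route 13 first at 24: fill all 70 → 220 left.
Fill Route 8 first block (80 at 23) → 140 left.
Fill Route 28 first block (60 at 20) → 80 left.
Route 8/second: +80 of 90 at 18; pool empty.
Total = 24×70 + 23×80 + 20×60 + 18×80 = 6160.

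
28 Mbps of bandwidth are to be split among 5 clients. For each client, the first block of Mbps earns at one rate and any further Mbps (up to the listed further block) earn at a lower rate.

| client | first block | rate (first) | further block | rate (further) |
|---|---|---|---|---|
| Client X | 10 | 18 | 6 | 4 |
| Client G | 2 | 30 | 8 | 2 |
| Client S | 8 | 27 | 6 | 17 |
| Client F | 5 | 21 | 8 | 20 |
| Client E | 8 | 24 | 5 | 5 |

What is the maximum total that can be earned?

Treat each block as its own option and order by rate: Client G/tier1 30 > Client S/tier1 27 > Client E/tier1 24 > Client F/tier1 21 > Client F/tier2 20 > Client X/tier1 18 > Client S/tier2 17 > Client E/tier2 5 > Client X/tier2 4 > Client G/tier2 2.
Fill Client G tier1 block (2 at 30) → 26 left.
Client S/tier1 (27): +8 → 18 left.
Client E tier1 at 24: fill all 8 → 10 left.
Client F tier1 at 21: fill all 5 → 5 left.
5 remain; put them into Client F tier2 at 20.
Total = 30×2 + 27×8 + 24×8 + 21×5 + 20×5 = 673.

673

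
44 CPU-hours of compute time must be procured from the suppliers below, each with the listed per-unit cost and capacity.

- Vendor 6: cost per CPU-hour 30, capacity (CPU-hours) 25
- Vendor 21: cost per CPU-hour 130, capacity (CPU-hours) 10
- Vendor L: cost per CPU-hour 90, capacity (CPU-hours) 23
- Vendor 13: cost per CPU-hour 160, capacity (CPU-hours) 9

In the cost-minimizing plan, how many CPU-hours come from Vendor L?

Cheapest first:
Vendor 6 (30): use full 25 — 19 CPU-hours to go.
Take 19 from Vendor L at 90 to finish.
Vendor 21, Vendor 13: unused.

19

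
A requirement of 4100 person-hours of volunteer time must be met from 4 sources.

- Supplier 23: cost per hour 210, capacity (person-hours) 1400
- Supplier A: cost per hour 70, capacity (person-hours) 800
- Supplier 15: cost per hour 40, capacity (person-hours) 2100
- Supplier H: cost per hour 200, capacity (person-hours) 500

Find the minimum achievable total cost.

Fill from the cheapest source first.
Supplier 15 at 40: take all 2100 person-hours → 2000 still needed.
Supplier A (70): use full 800 → 1200 person-hours to go.
Supplier H at 200: take all 500 person-hours → 700 still needed.
Take 700 from Supplier 23 at 210 to finish.
Cost = 2100×40 + 800×70 + 500×200 + 700×210 = 387000.

387000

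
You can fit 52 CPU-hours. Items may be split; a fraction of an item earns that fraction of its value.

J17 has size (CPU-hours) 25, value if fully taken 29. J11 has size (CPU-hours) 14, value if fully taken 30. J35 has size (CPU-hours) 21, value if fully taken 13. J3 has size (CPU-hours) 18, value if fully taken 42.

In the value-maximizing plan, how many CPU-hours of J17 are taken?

20

Rank by value-to-size ratio: J3 42/18≈2.33, J11 30/14≈2.14, J17 29/25≈1.16, J35 13/21≈0.619.
All 18 CPU-hours of J3 fit (value 42) → 34 remain.
Take all of J11 (14 CPU-hours, value 30) → 20 CPU-hours left.
20 CPU-hours left: a 20/25 share of J17 gives 29×20/25 = 23.2.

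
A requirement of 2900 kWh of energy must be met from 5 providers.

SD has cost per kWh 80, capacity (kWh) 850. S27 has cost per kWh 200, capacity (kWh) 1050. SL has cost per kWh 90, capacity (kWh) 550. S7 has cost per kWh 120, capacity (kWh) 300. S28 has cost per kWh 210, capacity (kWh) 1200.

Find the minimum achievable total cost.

395000

Cheapest first:
SD (80): use full 850 ; 2050 kWh to go.
SL at 90: take all 550 kWh ; 1500 still needed.
S7 (120): use full 300 ; 1200 kWh to go.
S27 (200): use full 1050 ; 150 kWh to go.
S28 (210): take the remaining 150 ; done.
Cost = 850×80 + 550×90 + 300×120 + 1050×200 + 150×210 = 395000.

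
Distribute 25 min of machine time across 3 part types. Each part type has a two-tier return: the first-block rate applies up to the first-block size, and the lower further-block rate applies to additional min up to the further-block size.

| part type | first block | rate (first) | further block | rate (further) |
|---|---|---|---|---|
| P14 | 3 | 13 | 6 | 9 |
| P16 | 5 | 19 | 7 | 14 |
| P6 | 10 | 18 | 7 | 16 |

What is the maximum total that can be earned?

429

Rank every tier by rate: P16/T1 19 > P6/T1 18 > P6/T2 16 > P16/T2 14 > P14/T1 13 > P14/T2 9.
P16 T1 at 19: fill all 5 — 20 left.
P6/T1 (18): +10 — 10 left.
P6 T2 at 16: fill all 7 — 3 left.
3 remain; put them into P16 T2 at 14.
Total = 19×5 + 18×10 + 16×7 + 14×3 = 429.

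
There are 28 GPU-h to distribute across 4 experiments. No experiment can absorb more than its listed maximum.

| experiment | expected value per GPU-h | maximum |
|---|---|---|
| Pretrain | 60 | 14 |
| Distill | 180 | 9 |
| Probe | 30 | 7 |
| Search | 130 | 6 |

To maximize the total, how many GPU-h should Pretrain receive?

Rank by expected value per GPU-h: Distill 180 > Search 130 > Pretrain 60 > Probe 30.
Distill takes 9 to reach its cap of 9 — 19 left.
Search takes 6 to reach its cap of 6 — 13 left.
Pretrain: +13 (room for 14) → 13. Pool exhausted.

13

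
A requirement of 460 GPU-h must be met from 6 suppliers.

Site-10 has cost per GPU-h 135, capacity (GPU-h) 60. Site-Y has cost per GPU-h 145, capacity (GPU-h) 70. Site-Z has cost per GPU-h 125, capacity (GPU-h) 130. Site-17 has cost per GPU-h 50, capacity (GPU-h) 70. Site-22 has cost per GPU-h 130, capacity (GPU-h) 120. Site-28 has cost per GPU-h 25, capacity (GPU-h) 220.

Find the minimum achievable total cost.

30450

Cheapest first:
Take 220 from Site-28 at 25 → need 240 more.
Site-17 at 50: take all 70 GPU-h → 170 still needed.
Site-Z (125): use full 130 → 40 GPU-h to go.
Site-22 at 130: take 40 of its 120 → requirement met.
Site-10, Site-Y: unused.
Cost = 220×25 + 70×50 + 130×125 + 40×130 = 30450.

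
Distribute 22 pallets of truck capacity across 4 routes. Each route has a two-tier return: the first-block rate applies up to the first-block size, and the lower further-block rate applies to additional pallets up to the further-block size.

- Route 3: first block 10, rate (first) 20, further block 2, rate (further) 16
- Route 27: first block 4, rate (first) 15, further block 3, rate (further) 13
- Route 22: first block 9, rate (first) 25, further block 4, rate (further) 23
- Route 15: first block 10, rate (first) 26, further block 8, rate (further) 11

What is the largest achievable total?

Rank every tier by rate: Route 15/T1 26 > Route 22/T1 25 > Route 22/T2 23 > Route 3/T1 20 > Route 3/T2 16 > Route 27/T1 15 > Route 27/T2 13 > Route 15/T2 11.
Fill Route 15 T1 block (10 at 26) ; 12 left.
Route 22/T1 (25): +9 ; 3 left.
Route 22/T2: +3 of 4 at 23; pool empty.
Total = 26×10 + 25×9 + 23×3 = 554.

554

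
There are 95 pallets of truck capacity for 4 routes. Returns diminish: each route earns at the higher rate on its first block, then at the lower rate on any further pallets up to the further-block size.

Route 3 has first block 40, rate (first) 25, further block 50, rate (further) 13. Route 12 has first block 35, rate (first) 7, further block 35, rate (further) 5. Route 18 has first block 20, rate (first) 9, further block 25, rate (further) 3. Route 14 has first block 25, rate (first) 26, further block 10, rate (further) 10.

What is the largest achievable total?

Treat each block as its own option and order by rate: Route 14/tier1 26 > Route 3/tier1 25 > Route 3/tier2 13 > Route 14/tier2 10 > Route 18/tier1 9 > Route 12/tier1 7 > Route 12/tier2 5 > Route 18/tier2 3.
Route 14/tier1 (26): +25 ; 70 left.
Route 3/tier1 (25): +40 ; 30 left.
30 remain; put them into Route 3 tier2 at 13.
Total = 26×25 + 25×40 + 13×30 = 2040.

2040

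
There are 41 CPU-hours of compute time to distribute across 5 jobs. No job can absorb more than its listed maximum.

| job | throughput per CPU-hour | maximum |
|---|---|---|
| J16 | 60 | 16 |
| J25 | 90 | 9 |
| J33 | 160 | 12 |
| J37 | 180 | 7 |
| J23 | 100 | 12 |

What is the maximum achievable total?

Order the jobs by throughput per CPU-hour: J37 180 > J33 160 > J23 100 > J25 90 > J16 60.
J37 takes 7 to reach its cap of 7 — 34 left.
J33 takes 12 to reach its cap of 12 — 22 left.
J23: +12 to 12 (cap) — 10 left.
J25 takes 9 to reach its cap of 9 — 1 left.
Only 1 left; J16 takes them to reach 1.
Total = 60×1 + 90×9 + 160×12 + 180×7 + 100×12 = 5250.

5250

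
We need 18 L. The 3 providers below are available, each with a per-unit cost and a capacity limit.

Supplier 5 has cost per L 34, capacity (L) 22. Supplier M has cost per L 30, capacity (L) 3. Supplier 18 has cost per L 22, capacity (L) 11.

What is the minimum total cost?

Use providers in increasing cost order.
Take 11 from Supplier 18 at 22 → need 7 more.
Take 3 from Supplier M at 30 → need 4 more.
Supplier 5 at 34: take 4 of its 22 → requirement met.
Cost = 11×22 + 3×30 + 4×34 = 468.

468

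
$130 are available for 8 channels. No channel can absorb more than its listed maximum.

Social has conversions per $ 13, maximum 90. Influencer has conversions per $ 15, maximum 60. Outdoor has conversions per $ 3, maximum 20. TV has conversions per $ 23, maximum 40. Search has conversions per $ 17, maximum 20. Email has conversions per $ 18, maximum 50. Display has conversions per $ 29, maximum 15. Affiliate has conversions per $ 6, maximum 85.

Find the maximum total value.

2670

Rank by conversions per $: Display 29 > TV 23 > Email 18 > Search 17 > Influencer 15 > Social 13 > Affiliate 6 > Outdoor 3.
Display takes 15 to reach its cap of 15 → 115 left.
TV: +40 to 40 (cap) → 75 left.
Email takes 50 to reach its cap of 50 → 25 left.
Search takes 20 to reach its cap of 20 → 5 left.
Influencer: +5 (room for 60) → 5. Pool exhausted.
Total = 15×5 + 23×40 + 17×20 + 18×50 + 29×15 = 2670.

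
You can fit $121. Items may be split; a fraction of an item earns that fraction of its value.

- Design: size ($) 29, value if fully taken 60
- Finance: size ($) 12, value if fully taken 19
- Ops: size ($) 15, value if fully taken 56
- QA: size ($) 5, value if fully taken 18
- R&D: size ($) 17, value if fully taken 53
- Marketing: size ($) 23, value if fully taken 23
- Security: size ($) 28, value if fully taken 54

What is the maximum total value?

275

Rank by value-to-size ratio: Ops 56/15≈3.73, QA 18/5≈3.6, R&D 53/17≈3.12, Design 60/29≈2.07, Security 54/28≈1.93, Finance 19/12≈1.58, Marketing 23/23≈1.
All 15 $ of Ops fit (value 56) → 106 remain.
Take all of QA (5 $, value 18) → 101 $ left.
All 17 $ of R&D fit (value 53) → 84 remain.
All 29 $ of Design fit (value 60) → 55 remain.
Security: take in full, 28 $ for value 54 → 27 left.
Finance: take in full, 12 $ for value 19 → 15 left.
15 $ left: a 15/23 share of Marketing gives 23×15/23 = 15.
Total value = 275.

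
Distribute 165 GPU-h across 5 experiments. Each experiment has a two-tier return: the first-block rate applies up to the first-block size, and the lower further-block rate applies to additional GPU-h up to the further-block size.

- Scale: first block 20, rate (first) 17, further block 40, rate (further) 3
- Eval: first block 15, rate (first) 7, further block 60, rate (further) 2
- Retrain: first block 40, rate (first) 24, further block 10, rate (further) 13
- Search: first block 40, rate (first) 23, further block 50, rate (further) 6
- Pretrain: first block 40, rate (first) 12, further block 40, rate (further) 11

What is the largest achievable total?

2995

Order all 10 blocks by rate: Retrain/tier1 24 > Search/tier1 23 > Scale/tier1 17 > Retrain/tier2 13 > Pretrain/tier1 12 > Pretrain/tier2 11 > Eval/tier1 7 > Search/tier2 6 > Scale/tier2 3 > Eval/tier2 2.
Fill Retrain tier1 block (40 at 24) → 125 left.
Fill Search tier1 block (40 at 23) → 85 left.
Scale tier1 at 17: fill all 20 → 65 left.
Retrain tier2 at 13: fill all 10 → 55 left.
Fill Pretrain tier1 block (40 at 12) → 15 left.
Pretrain tier2 at 11: only 15 left, fill 15.
Total = 24×40 + 23×40 + 17×20 + 13×10 + 12×40 + 11×15 = 2995.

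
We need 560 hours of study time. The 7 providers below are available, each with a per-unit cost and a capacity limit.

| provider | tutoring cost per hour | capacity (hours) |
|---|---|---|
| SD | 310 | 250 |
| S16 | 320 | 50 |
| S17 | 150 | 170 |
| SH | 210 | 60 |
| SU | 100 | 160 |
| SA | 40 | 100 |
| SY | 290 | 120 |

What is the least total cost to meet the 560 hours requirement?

78400

Use providers in increasing cost order.
SA (40): use full 100 → 460 hours to go.
SU (100): use full 160 → 300 hours to go.
Take 170 from S17 at 150 → need 130 more.
SH (210): use full 60 → 70 hours to go.
SY at 290: take 70 of its 120 → requirement met.
SD, S16: unused.
Cost = 100×40 + 160×100 + 170×150 + 60×210 + 70×290 = 78400.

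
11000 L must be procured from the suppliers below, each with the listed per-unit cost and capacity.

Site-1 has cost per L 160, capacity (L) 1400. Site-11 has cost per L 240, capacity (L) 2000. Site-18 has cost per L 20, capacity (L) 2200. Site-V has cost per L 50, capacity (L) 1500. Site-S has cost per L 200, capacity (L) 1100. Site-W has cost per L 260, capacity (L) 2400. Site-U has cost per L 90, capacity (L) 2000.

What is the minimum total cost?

1431000

Fill from the cheapest supplier first.
Take 2200 from Site-18 at 20 → need 8800 more.
Take 1500 from Site-V at 50 → need 7300 more.
Site-U at 90: take all 2000 L → 5300 still needed.
Site-1 at 160: take all 1400 L → 3900 still needed.
Take 1100 from Site-S at 200 → need 2800 more.
Take 2000 from Site-11 at 240 → need 800 more.
Site-W at 260: take 800 of its 2400 → requirement met.
Cost = 2200×20 + 1500×50 + 2000×90 + 1400×160 + 1100×200 + 2000×240 + 800×260 = 1431000.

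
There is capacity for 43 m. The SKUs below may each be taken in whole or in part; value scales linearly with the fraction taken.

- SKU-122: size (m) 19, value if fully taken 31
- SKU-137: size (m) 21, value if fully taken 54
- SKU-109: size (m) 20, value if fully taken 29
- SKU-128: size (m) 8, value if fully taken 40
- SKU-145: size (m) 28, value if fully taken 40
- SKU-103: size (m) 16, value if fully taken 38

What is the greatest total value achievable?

Sort by value density: SKU-128 40/8≈5, SKU-137 54/21≈2.57, SKU-103 38/16≈2.38, SKU-122 31/19≈1.63, SKU-109 29/20≈1.45, SKU-145 40/28≈1.43.
SKU-128: take in full, 8 m for value 40 — 35 left.
SKU-137: take in full, 21 m for value 54 — 14 left.
Only 14 m remain; take 14/16 of SKU-103 for value 38×14/16 = 33.25.
Total value = 127.25.

127.25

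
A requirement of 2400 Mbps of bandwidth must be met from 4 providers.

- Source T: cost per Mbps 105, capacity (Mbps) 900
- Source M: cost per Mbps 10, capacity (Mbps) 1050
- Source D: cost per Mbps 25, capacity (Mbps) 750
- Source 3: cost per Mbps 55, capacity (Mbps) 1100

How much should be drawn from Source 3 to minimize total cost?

600

Fill from the cheapest provider first.
Source M at 10: take all 1050 Mbps → 1350 still needed.
Source D at 25: take all 750 Mbps → 600 still needed.
Take 600 from Source 3 at 55 to finish.
Source T: unused.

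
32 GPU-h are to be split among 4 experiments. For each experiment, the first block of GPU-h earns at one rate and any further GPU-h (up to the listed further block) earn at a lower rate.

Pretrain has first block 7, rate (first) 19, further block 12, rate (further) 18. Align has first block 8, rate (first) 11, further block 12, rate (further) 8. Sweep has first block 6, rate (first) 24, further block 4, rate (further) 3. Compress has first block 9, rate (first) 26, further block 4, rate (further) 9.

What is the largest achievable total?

Order all 8 blocks by rate: Compress/tier1 26 > Sweep/tier1 24 > Pretrain/tier1 19 > Pretrain/tier2 18 > Align/tier1 11 > Compress/tier2 9 > Align/tier2 8 > Sweep/tier2 3.
Compress tier1 at 26: fill all 9 ; 23 left.
Sweep tier1 at 24: fill all 6 ; 17 left.
Pretrain/tier1 (19): +7 ; 10 left.
10 remain; put them into Pretrain tier2 at 18.
Total = 26×9 + 24×6 + 19×7 + 18×10 = 691.

691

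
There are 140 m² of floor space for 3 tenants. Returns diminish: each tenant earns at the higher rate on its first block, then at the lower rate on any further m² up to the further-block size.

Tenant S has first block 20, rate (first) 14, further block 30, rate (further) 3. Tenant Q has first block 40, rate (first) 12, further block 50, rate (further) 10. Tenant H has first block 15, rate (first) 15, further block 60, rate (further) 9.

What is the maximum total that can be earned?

Order all 6 blocks by rate: Tenant H/first 15 > Tenant S/first 14 > Tenant Q/first 12 > Tenant Q/second 10 > Tenant H/second 9 > Tenant S/second 3.
Tenant H first at 15: fill all 15 — 125 left.
Tenant S first at 14: fill all 20 — 105 left.
Tenant Q first at 12: fill all 40 — 65 left.
Fill Tenant Q second block (50 at 10) — 15 left.
Tenant H second at 9: only 15 left, fill 15.
Total = 15×15 + 14×20 + 12×40 + 10×50 + 9×15 = 1620.

1620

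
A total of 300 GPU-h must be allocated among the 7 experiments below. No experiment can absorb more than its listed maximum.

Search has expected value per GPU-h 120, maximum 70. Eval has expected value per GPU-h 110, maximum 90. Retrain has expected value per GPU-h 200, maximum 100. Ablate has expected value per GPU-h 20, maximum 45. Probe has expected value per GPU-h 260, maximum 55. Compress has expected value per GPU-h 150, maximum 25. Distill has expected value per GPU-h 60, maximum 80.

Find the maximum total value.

Rank by expected value per GPU-h: Probe 260 > Retrain 200 > Compress 150 > Search 120 > Eval 110 > Distill 60 > Ablate 20.
Give Probe 55 to hit its cap of 55 — 245 left.
Retrain: +100 to 100 (cap) — 145 left.
Give Compress 25 to hit its cap of 25 — 120 left.
Give Search 70 to hit its cap of 70 — 50 left.
Only 50 left; Eval takes them to reach 50.
Total = 120×70 + 110×50 + 200×100 + 260×55 + 150×25 = 51950.

51950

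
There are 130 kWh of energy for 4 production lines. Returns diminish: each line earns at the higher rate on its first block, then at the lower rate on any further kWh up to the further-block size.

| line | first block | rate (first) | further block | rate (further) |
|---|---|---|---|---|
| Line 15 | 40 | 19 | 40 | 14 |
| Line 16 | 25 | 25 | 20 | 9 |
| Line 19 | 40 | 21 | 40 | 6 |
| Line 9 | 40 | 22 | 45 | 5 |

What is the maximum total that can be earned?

2820

Rank every tier by rate: Line 16/first 25 > Line 9/first 22 > Line 19/first 21 > Line 15/first 19 > Line 15/second 14 > Line 16/second 9 > Line 19/second 6 > Line 9/second 5.
Fill Line 16 first block (25 at 25) → 105 left.
Line 9 first at 22: fill all 40 → 65 left.
Line 19 first at 21: fill all 40 → 25 left.
25 remain; put them into Line 15 first at 19.
Total = 25×25 + 22×40 + 21×40 + 19×25 = 2820.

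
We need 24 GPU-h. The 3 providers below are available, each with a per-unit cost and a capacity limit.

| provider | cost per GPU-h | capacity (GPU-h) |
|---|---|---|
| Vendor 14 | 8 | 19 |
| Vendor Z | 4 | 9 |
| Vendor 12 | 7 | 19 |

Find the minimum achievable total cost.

141

Fill from the cheapest provider first.
Vendor Z (4): use full 9 ; 15 GPU-h to go.
Take 15 from Vendor 12 at 7 to finish.
Vendor 14: unused.
Cost = 9×4 + 15×7 = 141.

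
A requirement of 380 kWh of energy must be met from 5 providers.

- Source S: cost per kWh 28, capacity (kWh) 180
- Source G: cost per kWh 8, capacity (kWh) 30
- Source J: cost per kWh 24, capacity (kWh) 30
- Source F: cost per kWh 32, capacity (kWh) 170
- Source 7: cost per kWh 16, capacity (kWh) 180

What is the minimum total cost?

7760

Fill from the cheapest provider first.
Take 30 from Source G at 8 — need 350 more.
Source 7 at 16: take all 180 kWh — 170 still needed.
Source J (24): use full 30 — 140 kWh to go.
Source S (28): take the remaining 140 — done.
Source F: unused.
Cost = 30×8 + 180×16 + 30×24 + 140×28 = 7760.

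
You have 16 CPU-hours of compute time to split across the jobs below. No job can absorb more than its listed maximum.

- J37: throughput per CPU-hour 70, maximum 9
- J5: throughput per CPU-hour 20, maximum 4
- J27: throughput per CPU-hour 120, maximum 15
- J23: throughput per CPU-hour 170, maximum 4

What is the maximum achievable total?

2120

Highest throughput per CPU-hour first: J23 170 > J27 120 > J37 70 > J5 20.
Give J23 4 to hit its cap of 4 → 12 left.
J27: +12 (room for 15) → 12. Pool exhausted.
Total = 120×12 + 170×4 = 2120.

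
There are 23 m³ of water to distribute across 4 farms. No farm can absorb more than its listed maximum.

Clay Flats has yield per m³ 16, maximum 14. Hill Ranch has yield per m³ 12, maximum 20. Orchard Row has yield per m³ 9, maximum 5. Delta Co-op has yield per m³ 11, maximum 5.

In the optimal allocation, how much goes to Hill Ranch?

Rank by yield per m³: Clay Flats 16 > Hill Ranch 12 > Delta Co-op 11 > Orchard Row 9.
Clay Flats: +14 to 14 (cap) → 9 left.
Only 9 left; Hill Ranch takes them to reach 9.

9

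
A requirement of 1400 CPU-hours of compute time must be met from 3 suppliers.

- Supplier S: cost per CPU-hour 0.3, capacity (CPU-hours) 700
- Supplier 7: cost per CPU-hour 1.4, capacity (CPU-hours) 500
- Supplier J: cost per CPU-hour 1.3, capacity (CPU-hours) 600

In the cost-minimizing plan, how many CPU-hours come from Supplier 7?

Cheapest first:
Take 700 from Supplier S at 0.3 → need 700 more.
Supplier J (1.3): use full 600 → 100 CPU-hours to go.
Supplier 7 (1.4): take the remaining 100 → done.

100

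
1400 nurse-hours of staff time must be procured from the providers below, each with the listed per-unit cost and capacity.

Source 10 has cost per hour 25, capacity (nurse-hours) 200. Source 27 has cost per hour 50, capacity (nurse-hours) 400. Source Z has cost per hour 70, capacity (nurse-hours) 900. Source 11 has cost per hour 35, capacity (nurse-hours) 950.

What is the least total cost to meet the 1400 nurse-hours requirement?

Cheapest first:
Take 200 from Source 10 at 25 — need 1200 more.
Take 950 from Source 11 at 35 — need 250 more.
Source 27 at 50: take 250 of its 400 — requirement met.
Source Z: unused.
Cost = 200×25 + 950×35 + 250×50 = 50750.

50750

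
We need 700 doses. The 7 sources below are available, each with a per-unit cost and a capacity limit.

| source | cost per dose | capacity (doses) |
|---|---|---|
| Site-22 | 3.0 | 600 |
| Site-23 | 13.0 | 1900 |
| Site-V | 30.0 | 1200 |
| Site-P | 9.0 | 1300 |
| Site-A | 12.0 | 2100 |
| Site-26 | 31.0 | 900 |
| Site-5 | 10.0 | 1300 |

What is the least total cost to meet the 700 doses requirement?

Use sources in increasing cost order.
Site-22 (3.0): use full 600 → 100 doses to go.
Site-P (9.0): take the remaining 100 → done.
Site-5, Site-A, Site-23, Site-V, Site-26: unused.
Cost = 600×3.0 + 100×9.0 = 2700.

2700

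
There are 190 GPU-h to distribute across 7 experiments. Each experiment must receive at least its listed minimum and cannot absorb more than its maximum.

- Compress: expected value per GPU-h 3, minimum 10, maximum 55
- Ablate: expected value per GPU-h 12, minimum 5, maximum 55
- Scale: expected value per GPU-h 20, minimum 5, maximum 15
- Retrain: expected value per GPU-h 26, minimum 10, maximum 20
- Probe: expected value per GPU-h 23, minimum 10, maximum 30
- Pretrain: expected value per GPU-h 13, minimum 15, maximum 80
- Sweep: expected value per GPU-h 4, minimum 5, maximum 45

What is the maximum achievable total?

Meeting every minimum uses 10+5+5+10+10+15+5 = 60 GPU-h, leaving 130.
Rank by expected value per GPU-h: Retrain 26 > Probe 23 > Scale 20 > Pretrain 13 > Ablate 12 > Sweep 4 > Compress 3.
Give Retrain 10 more to hit its cap of 20 ; 120 left.
Give Probe 20 more to hit its cap of 30 ; 100 left.
Scale takes 10 more to reach its cap of 15 ; 90 left.
Give Pretrain 65 more to hit its cap of 80 ; 25 left.
Ablate has room for 50 more but only 25 remain, so it gets 30.
Total = 3×10 + 12×30 + 20×15 + 26×20 + 23×30 + 13×80 + 4×5 = 2960.

2960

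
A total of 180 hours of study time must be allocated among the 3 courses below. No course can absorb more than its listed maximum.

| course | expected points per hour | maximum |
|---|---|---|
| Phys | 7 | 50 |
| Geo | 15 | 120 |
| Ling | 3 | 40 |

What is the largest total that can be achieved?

Order the courses by expected points per hour: Geo 15 > Phys 7 > Ling 3.
Geo takes 120 to reach its cap of 120 — 60 left.
Give Phys 50 to hit its cap of 50 — 10 left.
Only 10 left; Ling takes them to reach 10.
Total = 7×50 + 15×120 + 3×10 = 2180.

2180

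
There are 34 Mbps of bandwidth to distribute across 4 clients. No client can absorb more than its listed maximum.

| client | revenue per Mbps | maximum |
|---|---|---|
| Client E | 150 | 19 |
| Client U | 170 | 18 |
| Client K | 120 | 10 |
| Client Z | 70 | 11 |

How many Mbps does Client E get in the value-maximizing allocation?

Order the clients by revenue per Mbps: Client U 170 > Client E 150 > Client K 120 > Client Z 70.
Client U takes 18 to reach its cap of 18 ; 16 left.
Client E has room for 19 but only 16 remain, so it gets 16.

16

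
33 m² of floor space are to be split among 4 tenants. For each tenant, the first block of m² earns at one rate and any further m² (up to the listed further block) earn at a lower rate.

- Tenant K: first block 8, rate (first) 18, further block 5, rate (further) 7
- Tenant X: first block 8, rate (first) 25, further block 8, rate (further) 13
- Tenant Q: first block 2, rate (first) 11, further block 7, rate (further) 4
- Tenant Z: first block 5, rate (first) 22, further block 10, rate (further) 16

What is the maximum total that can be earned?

Treat each block as its own option and order by rate: Tenant X/first 25 > Tenant Z/first 22 > Tenant K/first 18 > Tenant Z/second 16 > Tenant X/second 13 > Tenant Q/first 11 > Tenant K/second 7 > Tenant Q/second 4.
Fill Tenant X first block (8 at 25) ; 25 left.
Tenant Z/first (22): +5 ; 20 left.
Fill Tenant K first block (8 at 18) ; 12 left.
Tenant Z second at 16: fill all 10 ; 2 left.
Tenant X/second: +2 of 8 at 13; pool empty.
Total = 25×8 + 22×5 + 18×8 + 16×10 + 13×2 = 640.

640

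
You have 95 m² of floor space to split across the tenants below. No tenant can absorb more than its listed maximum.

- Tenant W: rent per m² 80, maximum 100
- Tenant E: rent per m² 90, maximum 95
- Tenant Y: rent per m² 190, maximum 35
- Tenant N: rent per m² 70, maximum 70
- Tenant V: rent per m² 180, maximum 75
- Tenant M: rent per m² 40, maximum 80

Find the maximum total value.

17450

Highest rent per m² first: Tenant Y 190 > Tenant V 180 > Tenant E 90 > Tenant W 80 > Tenant N 70 > Tenant M 40.
Tenant Y takes 35 to reach its cap of 35 ; 60 left.
Only 60 left; Tenant V takes them to reach 60.
Total = 190×35 + 180×60 = 17450.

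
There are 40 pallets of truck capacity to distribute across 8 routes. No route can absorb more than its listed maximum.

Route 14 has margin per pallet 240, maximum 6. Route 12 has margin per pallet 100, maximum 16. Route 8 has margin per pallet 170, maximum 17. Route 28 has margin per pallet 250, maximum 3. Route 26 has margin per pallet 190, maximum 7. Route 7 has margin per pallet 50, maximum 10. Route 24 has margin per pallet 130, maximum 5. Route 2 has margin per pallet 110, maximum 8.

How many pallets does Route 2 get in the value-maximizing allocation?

2

Order the routes by margin per pallet: Route 28 250 > Route 14 240 > Route 26 190 > Route 8 170 > Route 24 130 > Route 2 110 > Route 12 100 > Route 7 50.
Route 28 takes 3 to reach its cap of 3 ; 37 left.
Give Route 14 6 to hit its cap of 6 ; 31 left.
Give Route 26 7 to hit its cap of 7 ; 24 left.
Route 8 takes 17 to reach its cap of 17 ; 7 left.
Route 24 takes 5 to reach its cap of 5 ; 2 left.
Only 2 left; Route 2 takes them to reach 2.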